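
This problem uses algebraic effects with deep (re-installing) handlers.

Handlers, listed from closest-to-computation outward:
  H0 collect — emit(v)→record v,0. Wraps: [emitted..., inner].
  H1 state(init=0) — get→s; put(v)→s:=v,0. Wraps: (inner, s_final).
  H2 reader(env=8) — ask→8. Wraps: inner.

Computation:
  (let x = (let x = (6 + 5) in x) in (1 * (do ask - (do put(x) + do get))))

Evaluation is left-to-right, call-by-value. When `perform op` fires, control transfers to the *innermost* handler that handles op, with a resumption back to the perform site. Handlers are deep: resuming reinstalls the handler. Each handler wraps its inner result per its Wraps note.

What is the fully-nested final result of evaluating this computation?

Evaluation trace:
ask @ H2 ⇒ 8
put(11) @ H1 ⇒ s:=11
get @ H1 ⇒ 11
H0 returns [-3]
H1 returns ([-3], 11)
H2 returns ([-3], 11)
= ([-3], 11)

Answer: ([-3], 11)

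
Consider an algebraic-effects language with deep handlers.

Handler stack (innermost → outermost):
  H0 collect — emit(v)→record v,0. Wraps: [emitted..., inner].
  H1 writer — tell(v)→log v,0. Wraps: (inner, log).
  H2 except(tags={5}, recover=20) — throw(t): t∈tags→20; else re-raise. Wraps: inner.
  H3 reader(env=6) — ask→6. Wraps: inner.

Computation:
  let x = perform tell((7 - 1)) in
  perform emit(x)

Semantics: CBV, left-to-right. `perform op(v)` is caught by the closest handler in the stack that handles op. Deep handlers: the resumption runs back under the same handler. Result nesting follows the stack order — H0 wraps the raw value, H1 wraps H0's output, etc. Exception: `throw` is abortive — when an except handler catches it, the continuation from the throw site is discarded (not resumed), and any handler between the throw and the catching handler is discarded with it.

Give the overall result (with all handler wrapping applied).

Answer: ([0, 0], (6))

Working:
tell(6) @ H1 ⇒ log+=6
emit(0) @ H0 ⇒ out+=0
H0 returns [0, 0]
H1 returns ([0, 0], (6))
H2 returns ([0, 0], (6))
H3 returns ([0, 0], (6))
= ([0, 0], (6))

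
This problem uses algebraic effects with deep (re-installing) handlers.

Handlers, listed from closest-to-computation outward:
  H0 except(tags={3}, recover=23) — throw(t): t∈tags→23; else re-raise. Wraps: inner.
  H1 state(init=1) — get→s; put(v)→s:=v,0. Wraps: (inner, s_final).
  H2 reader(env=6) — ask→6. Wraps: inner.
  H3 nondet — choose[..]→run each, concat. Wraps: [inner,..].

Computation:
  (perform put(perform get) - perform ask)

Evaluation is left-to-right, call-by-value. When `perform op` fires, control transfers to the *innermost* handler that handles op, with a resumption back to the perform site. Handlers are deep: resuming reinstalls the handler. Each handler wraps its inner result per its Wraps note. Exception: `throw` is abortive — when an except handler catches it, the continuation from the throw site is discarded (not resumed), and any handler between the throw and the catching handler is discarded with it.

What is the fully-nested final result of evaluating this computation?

Working:
get @ H1 ⇒ 1
put(1) @ H1 ⇒ s:=1
ask @ H2 ⇒ 6
H0 returns -6
H1 returns (-6, 1)
H2 returns (-6, 1)
H3 returns [(-6, 1)]
= [(-6, 1)]

Answer: [(-6, 1)]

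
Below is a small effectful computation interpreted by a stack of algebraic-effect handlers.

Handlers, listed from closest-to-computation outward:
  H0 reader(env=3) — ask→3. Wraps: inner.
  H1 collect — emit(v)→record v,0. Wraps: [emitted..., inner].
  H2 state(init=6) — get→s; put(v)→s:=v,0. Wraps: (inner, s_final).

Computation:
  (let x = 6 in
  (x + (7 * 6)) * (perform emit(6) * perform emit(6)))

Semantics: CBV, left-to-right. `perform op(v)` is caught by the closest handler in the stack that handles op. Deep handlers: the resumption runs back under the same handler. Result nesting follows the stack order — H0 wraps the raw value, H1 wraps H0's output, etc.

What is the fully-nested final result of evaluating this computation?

Evaluation trace:
emit(6) @ H1 ⇒ out+=6
emit(6) @ H1 ⇒ out+=6
H0 returns 0
H1 returns [6, 6, 0]
H2 returns ([6, 6, 0], 6)
= ([6, 6, 0], 6)

Answer: ([6, 6, 0], 6)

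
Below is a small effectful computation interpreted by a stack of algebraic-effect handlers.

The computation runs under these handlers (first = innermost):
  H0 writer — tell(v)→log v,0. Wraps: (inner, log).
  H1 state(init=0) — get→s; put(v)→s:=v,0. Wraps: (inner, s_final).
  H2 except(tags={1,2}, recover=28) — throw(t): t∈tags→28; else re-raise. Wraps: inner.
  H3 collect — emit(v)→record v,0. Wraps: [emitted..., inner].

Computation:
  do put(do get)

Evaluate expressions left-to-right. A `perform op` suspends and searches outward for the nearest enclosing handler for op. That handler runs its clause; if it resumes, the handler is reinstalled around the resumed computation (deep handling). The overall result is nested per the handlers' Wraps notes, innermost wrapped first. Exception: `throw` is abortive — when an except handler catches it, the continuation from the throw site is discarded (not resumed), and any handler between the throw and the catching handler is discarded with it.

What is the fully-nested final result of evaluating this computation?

Answer: [((0, ()), 0)]

Working:
get @ H1 ⇒ 0
put(0) @ H1 ⇒ s:=0
H0 returns (0, ())
H1 returns ((0, ()), 0)
H2 returns ((0, ()), 0)
H3 returns [((0, ()), 0)]
= [((0, ()), 0)]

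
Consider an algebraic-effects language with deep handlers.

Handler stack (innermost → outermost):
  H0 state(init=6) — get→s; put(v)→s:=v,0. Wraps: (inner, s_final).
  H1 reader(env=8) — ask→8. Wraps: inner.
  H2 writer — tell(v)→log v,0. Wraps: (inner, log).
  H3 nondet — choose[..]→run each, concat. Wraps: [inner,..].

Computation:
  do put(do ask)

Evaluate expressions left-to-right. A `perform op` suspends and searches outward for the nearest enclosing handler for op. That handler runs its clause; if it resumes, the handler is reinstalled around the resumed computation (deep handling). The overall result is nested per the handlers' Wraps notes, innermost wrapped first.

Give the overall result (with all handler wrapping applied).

Answer: [((0, 8), ())]

Step-by-step:
ask @ H1 ⇒ 8
put(8) @ H0 ⇒ s:=8
H0 returns (0, 8)
H1 returns (0, 8)
H2 returns ((0, 8), ())
H3 returns [((0, 8), ())]
= [((0, 8), ())]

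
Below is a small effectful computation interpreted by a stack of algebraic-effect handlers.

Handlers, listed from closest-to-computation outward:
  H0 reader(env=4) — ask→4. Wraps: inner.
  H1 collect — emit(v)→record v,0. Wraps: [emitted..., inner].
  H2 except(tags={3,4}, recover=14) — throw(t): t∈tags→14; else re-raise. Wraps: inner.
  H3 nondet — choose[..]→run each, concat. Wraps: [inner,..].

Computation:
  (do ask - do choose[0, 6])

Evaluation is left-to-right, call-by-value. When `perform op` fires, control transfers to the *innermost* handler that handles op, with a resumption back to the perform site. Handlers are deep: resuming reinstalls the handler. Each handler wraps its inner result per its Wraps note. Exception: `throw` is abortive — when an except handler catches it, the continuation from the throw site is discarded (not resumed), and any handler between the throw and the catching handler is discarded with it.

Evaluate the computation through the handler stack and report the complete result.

Answer: [[4], [-2]]

Step-by-step:
ask @ H0 ⇒ 4
choose[0, 6] @ H3
  branch[0] choose=0:
    H0 returns 4
    H1 returns [4]
    H2 returns [4]
    H3 returns [[4]]
  branch[1] choose=6:
    H0 returns -2
    H1 returns [-2]
    H2 returns [-2]
    H3 returns [[-2]]
= [[4], [-2]]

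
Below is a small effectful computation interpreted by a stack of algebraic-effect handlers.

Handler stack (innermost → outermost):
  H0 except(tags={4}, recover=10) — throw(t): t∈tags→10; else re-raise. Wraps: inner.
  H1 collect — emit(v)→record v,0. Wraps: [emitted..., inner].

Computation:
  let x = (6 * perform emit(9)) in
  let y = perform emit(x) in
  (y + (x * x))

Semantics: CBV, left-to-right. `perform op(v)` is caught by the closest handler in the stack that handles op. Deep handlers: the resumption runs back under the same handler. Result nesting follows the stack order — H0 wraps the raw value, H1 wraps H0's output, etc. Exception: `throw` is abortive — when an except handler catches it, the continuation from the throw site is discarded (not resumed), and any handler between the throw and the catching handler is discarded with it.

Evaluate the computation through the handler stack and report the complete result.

Step-by-step:
emit(9) @ H1 ⇒ out+=9
emit(0) @ H1 ⇒ out+=0
H0 returns 0
H1 returns [9, 0, 0]
= [9, 0, 0]

Answer: [9, 0, 0]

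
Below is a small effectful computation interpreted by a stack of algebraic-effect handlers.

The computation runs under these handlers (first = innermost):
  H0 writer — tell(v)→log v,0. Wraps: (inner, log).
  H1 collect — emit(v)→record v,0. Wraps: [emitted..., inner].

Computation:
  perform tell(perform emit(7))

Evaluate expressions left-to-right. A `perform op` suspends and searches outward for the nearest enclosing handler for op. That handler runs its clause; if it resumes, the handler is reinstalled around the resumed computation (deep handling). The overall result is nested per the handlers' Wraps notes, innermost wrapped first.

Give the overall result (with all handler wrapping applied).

Answer: [7, (0, (0))]

Working:
emit(7) @ H1 ⇒ out+=7
tell(0) @ H0 ⇒ log+=0
H0 returns (0, (0))
H1 returns [7, (0, (0))]
= [7, (0, (0))]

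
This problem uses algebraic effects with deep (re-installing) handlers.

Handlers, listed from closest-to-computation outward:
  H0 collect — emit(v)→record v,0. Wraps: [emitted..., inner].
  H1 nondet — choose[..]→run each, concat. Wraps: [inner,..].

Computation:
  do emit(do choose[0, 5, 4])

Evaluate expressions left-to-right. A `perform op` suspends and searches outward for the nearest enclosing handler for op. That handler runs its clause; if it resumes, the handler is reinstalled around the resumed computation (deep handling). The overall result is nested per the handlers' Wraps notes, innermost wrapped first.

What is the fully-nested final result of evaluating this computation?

Step-by-step:
choose[0, 5, 4] @ H1
  branch[0] choose=0:
    emit(0) @ H0 ⇒ out+=0
    H0 returns [0, 0]
    H1 returns [[0, 0]]
  branch[1] choose=5:
    emit(5) @ H0 ⇒ out+=5
    H0 returns [5, 0]
    H1 returns [[5, 0]]
  branch[2] choose=4:
    emit(4) @ H0 ⇒ out+=4
    H0 returns [4, 0]
    H1 returns [[4, 0]]
= [[0, 0], [5, 0], [4, 0]]

Answer: [[0, 0], [5, 0], [4, 0]]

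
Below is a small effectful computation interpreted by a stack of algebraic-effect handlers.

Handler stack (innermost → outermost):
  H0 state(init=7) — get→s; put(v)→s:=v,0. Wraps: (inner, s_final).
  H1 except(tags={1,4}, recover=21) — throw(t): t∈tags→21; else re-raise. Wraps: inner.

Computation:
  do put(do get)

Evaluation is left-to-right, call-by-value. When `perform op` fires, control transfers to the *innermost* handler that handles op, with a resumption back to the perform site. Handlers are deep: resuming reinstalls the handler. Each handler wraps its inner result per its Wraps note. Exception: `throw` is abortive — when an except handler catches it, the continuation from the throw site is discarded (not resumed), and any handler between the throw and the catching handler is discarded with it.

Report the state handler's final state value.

Step-by-step:
get @ H0 ⇒ 7
put(7) @ H0 ⇒ s:=7
H0 returns (0, 7)
H1 returns (0, 7)
= (0, 7)

Answer: 7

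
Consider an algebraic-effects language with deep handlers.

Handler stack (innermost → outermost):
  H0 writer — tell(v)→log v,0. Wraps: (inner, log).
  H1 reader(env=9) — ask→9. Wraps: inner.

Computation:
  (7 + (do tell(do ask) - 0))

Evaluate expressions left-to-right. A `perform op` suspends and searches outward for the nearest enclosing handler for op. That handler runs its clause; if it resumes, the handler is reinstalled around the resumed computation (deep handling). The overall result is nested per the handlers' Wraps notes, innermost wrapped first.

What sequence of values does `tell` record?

Evaluation trace:
ask @ H1 ⇒ 9
tell(9) @ H0 ⇒ log+=9
H0 returns (7, (9))
H1 returns (7, (9))
= (7, (9))

Answer: (9)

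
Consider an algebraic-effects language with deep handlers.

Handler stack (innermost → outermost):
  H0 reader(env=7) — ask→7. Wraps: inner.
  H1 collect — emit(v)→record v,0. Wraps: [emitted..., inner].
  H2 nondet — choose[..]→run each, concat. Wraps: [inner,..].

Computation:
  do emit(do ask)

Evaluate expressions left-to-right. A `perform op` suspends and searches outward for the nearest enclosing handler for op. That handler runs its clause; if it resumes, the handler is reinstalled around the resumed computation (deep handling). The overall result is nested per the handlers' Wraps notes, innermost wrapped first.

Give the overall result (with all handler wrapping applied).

Answer: [[7, 0]]

Step-by-step:
ask @ H0 ⇒ 7
emit(7) @ H1 ⇒ out+=7
H0 returns 0
H1 returns [7, 0]
H2 returns [[7, 0]]
= [[7, 0]]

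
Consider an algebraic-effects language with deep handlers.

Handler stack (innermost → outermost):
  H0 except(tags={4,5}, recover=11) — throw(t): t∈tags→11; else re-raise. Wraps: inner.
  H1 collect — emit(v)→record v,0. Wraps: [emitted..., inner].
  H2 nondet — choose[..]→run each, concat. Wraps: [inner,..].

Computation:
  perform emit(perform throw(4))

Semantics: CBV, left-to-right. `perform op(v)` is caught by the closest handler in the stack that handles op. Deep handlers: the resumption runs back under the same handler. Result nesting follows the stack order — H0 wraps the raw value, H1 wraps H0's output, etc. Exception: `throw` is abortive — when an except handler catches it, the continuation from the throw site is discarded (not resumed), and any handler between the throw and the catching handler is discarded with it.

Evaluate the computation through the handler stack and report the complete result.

Evaluation trace:
throw(4) @ H0 caught ⇒ 11
H1 returns [11]
H2 returns [[11]]
= [[11]]

Answer: [[11]]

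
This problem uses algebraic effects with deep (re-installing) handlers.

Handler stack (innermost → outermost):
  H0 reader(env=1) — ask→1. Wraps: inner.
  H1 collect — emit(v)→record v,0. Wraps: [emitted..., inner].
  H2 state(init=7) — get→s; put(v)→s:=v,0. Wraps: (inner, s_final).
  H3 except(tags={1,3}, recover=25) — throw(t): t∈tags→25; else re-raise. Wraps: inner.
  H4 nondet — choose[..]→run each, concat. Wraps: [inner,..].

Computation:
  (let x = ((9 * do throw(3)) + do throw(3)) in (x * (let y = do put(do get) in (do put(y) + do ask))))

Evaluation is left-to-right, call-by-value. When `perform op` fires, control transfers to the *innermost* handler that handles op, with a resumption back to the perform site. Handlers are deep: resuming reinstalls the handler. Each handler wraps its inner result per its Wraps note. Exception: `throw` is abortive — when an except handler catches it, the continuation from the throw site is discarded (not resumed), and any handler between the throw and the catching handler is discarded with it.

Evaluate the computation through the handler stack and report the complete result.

Answer: [25]

Step-by-step:
throw(3) @ H3 caught ⇒ 25
H4 returns [25]
= [25]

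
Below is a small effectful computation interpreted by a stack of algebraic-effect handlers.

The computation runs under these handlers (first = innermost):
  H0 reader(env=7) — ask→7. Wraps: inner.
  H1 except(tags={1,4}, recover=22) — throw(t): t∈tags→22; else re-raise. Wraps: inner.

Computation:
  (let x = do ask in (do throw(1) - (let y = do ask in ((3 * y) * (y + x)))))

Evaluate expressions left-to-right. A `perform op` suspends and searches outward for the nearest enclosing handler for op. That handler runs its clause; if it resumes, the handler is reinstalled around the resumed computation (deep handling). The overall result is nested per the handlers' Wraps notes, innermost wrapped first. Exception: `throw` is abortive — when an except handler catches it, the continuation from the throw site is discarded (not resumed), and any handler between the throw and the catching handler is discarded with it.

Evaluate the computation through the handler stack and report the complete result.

Working:
ask @ H0 ⇒ 7
throw(1) @ H1 caught ⇒ 22
= 22

Answer: 22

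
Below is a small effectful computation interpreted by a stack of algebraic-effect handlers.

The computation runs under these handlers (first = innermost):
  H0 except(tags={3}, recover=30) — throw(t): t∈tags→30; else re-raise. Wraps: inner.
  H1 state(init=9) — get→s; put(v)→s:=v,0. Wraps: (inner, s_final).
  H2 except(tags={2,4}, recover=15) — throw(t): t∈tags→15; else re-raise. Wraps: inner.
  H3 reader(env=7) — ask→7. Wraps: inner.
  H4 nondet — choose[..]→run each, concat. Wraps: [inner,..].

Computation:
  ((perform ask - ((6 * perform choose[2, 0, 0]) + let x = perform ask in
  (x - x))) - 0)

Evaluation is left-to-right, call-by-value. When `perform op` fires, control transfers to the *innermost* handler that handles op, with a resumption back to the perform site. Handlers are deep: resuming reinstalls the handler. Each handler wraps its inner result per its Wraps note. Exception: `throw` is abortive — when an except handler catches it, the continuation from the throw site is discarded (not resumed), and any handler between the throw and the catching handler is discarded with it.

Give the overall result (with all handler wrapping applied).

Answer: [(-5, 9), (7, 9), (7, 9)]

Working:
ask @ H3 ⇒ 7
choose[2, 0, 0] @ H4
  branch[0] choose=2:
    ask @ H3 ⇒ 7
    H0 returns -5
    H1 returns (-5, 9)
    H2 returns (-5, 9)
    H3 returns (-5, 9)
    H4 returns [(-5, 9)]
  branch[1] choose=0:
    ask @ H3 ⇒ 7
    H0 returns 7
    H1 returns (7, 9)
    H2 returns (7, 9)
    H3 returns (7, 9)
    H4 returns [(7, 9)]
  branch[2] choose=0:
    ask @ H3 ⇒ 7
    H0 returns 7
    H1 returns (7, 9)
    H2 returns (7, 9)
    H3 returns (7, 9)
    H4 returns [(7, 9)]
= [(-5, 9), (7, 9), (7, 9)]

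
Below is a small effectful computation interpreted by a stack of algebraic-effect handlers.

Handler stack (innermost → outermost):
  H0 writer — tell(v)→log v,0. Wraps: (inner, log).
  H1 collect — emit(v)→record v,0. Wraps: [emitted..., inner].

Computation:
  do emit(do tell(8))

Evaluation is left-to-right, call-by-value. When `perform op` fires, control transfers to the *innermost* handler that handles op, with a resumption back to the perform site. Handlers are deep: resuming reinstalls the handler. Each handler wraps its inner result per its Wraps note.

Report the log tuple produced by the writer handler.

Answer: (8)

Evaluation trace:
tell(8) @ H0 ⇒ log+=8
emit(0) @ H1 ⇒ out+=0
H0 returns (0, (8))
H1 returns [0, (0, (8))]
= [0, (0, (8))]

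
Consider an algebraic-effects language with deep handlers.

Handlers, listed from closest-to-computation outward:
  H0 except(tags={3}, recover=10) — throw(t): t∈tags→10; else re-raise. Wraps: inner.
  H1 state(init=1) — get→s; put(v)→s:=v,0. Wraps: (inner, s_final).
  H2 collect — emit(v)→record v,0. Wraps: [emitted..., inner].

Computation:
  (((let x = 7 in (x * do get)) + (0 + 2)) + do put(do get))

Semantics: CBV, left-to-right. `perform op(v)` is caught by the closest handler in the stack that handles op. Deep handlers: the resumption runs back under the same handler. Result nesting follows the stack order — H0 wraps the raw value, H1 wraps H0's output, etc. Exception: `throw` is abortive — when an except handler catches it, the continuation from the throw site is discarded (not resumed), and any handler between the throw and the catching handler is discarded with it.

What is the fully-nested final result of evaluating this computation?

Step-by-step:
get @ H1 ⇒ 1
get @ H1 ⇒ 1
put(1) @ H1 ⇒ s:=1
H0 returns 9
H1 returns (9, 1)
H2 returns [(9, 1)]
= [(9, 1)]

Answer: [(9, 1)]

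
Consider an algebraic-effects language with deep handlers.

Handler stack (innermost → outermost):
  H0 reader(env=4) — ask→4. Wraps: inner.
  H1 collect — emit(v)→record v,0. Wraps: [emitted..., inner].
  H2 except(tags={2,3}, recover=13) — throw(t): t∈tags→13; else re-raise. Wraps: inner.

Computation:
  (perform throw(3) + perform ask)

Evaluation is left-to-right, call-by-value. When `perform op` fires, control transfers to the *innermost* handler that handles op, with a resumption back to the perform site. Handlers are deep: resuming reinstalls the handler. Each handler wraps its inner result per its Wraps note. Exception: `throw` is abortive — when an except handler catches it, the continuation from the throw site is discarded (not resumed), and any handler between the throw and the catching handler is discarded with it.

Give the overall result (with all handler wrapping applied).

Working:
throw(3) @ H2 caught ⇒ 13
= 13

Answer: 13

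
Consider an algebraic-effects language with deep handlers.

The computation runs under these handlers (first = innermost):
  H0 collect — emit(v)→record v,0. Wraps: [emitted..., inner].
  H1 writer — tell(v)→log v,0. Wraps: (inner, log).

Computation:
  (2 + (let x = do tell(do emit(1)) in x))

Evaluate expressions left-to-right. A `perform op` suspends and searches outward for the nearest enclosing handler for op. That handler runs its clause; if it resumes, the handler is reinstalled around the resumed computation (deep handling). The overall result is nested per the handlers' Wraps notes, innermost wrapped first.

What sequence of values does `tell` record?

Working:
emit(1) @ H0 ⇒ out+=1
tell(0) @ H1 ⇒ log+=0
H0 returns [1, 2]
H1 returns ([1, 2], (0))
= ([1, 2], (0))

Answer: (0)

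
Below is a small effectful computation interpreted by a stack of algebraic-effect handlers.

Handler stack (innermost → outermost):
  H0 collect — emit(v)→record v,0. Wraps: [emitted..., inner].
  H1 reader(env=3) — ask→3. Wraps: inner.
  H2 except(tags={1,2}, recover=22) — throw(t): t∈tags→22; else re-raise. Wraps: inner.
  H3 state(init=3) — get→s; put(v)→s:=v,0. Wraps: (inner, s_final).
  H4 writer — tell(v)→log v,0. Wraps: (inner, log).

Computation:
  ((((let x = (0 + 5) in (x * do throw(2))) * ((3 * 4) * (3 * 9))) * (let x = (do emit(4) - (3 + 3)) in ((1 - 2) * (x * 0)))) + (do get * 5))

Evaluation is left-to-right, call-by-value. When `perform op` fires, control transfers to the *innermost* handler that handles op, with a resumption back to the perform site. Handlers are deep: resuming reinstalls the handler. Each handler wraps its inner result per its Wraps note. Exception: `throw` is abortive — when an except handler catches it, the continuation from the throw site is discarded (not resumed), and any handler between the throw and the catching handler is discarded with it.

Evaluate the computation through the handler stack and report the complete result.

Answer: ((22, 3), ())

Evaluation trace:
throw(2) @ H2 caught ⇒ 22
H3 returns (22, 3)
H4 returns ((22, 3), ())
= ((22, 3), ())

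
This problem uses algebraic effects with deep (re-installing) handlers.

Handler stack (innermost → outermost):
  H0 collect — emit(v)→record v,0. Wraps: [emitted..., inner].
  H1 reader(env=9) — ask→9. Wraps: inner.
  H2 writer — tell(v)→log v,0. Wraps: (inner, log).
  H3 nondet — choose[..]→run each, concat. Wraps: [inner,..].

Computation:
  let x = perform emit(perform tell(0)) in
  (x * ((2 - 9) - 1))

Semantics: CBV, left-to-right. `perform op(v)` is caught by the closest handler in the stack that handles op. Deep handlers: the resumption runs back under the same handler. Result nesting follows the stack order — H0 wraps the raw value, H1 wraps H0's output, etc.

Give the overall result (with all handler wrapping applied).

Answer: [([0, 0], (0))]

Working:
tell(0) @ H2 ⇒ log+=0
emit(0) @ H0 ⇒ out+=0
H0 returns [0, 0]
H1 returns [0, 0]
H2 returns ([0, 0], (0))
H3 returns [([0, 0], (0))]
= [([0, 0], (0))]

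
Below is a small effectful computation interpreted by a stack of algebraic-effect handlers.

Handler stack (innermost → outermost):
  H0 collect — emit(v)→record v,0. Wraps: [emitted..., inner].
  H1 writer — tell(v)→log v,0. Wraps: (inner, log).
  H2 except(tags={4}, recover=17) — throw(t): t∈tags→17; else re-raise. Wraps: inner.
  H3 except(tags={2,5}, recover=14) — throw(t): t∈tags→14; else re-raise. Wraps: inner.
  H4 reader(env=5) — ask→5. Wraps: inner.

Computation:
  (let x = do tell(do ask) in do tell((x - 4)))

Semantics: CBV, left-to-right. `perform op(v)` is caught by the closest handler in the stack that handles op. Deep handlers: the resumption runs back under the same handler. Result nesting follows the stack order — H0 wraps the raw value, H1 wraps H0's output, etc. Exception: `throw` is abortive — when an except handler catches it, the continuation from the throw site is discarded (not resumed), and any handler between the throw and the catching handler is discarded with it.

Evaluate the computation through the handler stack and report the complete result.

Answer: ([0], (5, -4))

Working:
ask @ H4 ⇒ 5
tell(5) @ H1 ⇒ log+=5
tell(-4) @ H1 ⇒ log+=-4
H0 returns [0]
H1 returns ([0], (5, -4))
H2 returns ([0], (5, -4))
H3 returns ([0], (5, -4))
H4 returns ([0], (5, -4))
= ([0], (5, -4))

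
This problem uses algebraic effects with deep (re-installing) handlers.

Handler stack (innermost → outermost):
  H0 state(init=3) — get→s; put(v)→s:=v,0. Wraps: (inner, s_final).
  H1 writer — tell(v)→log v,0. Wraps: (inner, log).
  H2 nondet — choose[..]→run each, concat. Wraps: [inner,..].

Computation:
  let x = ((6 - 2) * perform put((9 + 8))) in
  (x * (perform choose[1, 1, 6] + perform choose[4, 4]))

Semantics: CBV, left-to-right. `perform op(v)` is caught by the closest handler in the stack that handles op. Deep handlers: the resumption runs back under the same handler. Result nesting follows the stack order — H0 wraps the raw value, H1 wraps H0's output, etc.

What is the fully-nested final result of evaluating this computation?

Working:
put(17) @ H0 ⇒ s:=17
choose[1, 1, 6] @ H2
  branch[0] choose=1:
    choose[4, 4] @ H2
      branch[0] choose=4:
        H0 returns (0, 17)
        H1 returns ((0, 17), ())
        H2 returns [((0, 17), ())]
      branch[1] choose=4:
        H0 returns (0, 17)
        H1 returns ((0, 17), ())
        H2 returns [((0, 17), ())]
  branch[1] choose=1:
    choose[4, 4] @ H2
      branch[0] choose=4:
        H0 returns (0, 17)
        H1 returns ((0, 17), ())
        H2 returns [((0, 17), ())]
      branch[1] choose=4:
        H0 returns (0, 17)
        H1 returns ((0, 17), ())
        H2 returns [((0, 17), ())]
  branch[2] choose=6:
    choose[4, 4] @ H2
      branch[0] choose=4:
        H0 returns (0, 17)
        H1 returns ((0, 17), ())
        H2 returns [((0, 17), ())]
      branch[1] choose=4:
        H0 returns (0, 17)
        H1 returns ((0, 17), ())
        H2 returns [((0, 17), ())]
= [((0, 17), ()), ((0, 17), ()), ((0, 17), ()), ((0, 17), ()), ((0, 17), ()), ((0, 17), ())]

Answer: [((0, 17), ()), ((0, 17), ()), ((0, 17), ()), ((0, 17), ()), ((0, 17), ()), ((0, 17), ())]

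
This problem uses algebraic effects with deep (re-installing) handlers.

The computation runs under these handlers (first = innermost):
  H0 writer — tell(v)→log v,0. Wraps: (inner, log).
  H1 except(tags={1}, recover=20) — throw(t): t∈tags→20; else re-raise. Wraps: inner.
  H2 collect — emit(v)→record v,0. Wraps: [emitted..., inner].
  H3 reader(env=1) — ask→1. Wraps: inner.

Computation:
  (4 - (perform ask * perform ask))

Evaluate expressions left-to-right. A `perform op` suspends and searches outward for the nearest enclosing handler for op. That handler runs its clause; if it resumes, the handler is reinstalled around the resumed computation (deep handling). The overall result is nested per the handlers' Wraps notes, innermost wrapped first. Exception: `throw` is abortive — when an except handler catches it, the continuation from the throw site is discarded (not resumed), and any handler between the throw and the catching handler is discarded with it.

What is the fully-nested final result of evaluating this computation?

Answer: [(3, ())]

Working:
ask @ H3 ⇒ 1
ask @ H3 ⇒ 1
H0 returns (3, ())
H1 returns (3, ())
H2 returns [(3, ())]
H3 returns [(3, ())]
= [(3, ())]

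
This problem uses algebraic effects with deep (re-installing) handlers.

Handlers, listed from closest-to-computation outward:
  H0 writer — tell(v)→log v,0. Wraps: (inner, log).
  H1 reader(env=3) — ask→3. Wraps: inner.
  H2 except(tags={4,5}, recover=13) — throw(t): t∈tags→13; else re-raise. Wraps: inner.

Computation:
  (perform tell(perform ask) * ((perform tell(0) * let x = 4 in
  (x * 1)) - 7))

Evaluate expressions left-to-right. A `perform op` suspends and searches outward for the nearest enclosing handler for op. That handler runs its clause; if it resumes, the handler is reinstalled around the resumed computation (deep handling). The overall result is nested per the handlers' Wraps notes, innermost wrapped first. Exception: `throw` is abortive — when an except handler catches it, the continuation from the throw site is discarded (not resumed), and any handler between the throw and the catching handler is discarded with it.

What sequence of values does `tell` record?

Answer: (3, 0)

Step-by-step:
ask @ H1 ⇒ 3
tell(3) @ H0 ⇒ log+=3
tell(0) @ H0 ⇒ log+=0
H0 returns (0, (3, 0))
H1 returns (0, (3, 0))
H2 returns (0, (3, 0))
= (0, (3, 0))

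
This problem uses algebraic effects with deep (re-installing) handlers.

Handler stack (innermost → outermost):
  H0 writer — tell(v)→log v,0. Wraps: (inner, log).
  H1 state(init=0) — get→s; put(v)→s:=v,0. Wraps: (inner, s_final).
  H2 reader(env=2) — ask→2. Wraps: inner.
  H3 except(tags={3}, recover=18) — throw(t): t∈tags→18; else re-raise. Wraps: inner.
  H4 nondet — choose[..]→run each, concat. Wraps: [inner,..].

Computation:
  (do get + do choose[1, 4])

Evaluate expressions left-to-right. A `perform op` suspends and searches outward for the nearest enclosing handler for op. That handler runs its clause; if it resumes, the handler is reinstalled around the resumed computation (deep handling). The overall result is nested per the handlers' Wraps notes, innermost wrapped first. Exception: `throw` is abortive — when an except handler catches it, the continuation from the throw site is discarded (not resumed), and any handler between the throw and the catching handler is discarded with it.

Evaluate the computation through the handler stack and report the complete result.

Answer: [((1, ()), 0), ((4, ()), 0)]

Working:
get @ H1 ⇒ 0
choose[1, 4] @ H4
  branch[0] choose=1:
    H0 returns (1, ())
    H1 returns ((1, ()), 0)
    H2 returns ((1, ()), 0)
    H3 returns ((1, ()), 0)
    H4 returns [((1, ()), 0)]
  branch[1] choose=4:
    H0 returns (4, ())
    H1 returns ((4, ()), 0)
    H2 returns ((4, ()), 0)
    H3 returns ((4, ()), 0)
    H4 returns [((4, ()), 0)]
= [((1, ()), 0), ((4, ()), 0)]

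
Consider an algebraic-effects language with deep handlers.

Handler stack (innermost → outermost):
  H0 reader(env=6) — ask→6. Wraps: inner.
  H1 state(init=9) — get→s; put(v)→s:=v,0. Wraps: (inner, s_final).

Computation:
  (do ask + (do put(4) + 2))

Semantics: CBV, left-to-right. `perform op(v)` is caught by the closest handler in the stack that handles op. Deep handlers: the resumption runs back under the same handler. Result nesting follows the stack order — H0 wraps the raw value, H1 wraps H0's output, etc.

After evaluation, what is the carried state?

Step-by-step:
ask @ H0 ⇒ 6
put(4) @ H1 ⇒ s:=4
H0 returns 8
H1 returns (8, 4)
= (8, 4)

Answer: 4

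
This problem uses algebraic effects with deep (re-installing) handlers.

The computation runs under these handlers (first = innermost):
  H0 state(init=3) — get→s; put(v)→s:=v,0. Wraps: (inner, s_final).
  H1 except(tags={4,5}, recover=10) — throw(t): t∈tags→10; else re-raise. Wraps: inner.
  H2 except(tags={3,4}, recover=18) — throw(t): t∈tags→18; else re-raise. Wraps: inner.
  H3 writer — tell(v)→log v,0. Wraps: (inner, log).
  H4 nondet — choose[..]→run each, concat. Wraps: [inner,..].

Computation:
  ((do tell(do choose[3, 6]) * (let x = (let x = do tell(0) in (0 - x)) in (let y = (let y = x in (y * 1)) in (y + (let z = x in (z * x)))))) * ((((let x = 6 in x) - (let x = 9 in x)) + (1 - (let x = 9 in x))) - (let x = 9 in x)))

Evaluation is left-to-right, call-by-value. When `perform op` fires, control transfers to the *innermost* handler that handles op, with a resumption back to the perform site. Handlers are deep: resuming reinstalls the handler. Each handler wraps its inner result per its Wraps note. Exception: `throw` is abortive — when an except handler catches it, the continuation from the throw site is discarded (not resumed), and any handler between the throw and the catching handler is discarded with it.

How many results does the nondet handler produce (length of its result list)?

Step-by-step:
choose[3, 6] @ H4
  branch[0] choose=3:
    tell(3) @ H3 ⇒ log+=3
    tell(0) @ H3 ⇒ log+=0
    H0 returns (0, 3)
    H1 returns (0, 3)
    H2 returns (0, 3)
    H3 returns ((0, 3), (3, 0))
    H4 returns [((0, 3), (3, 0))]
  branch[1] choose=6:
    tell(6) @ H3 ⇒ log+=6
    tell(0) @ H3 ⇒ log+=0
    H0 returns (0, 3)
    H1 returns (0, 3)
    H2 returns (0, 3)
    H3 returns ((0, 3), (6, 0))
    H4 returns [((0, 3), (6, 0))]
= [((0, 3), (3, 0)), ((0, 3), (6, 0))]

Answer: 2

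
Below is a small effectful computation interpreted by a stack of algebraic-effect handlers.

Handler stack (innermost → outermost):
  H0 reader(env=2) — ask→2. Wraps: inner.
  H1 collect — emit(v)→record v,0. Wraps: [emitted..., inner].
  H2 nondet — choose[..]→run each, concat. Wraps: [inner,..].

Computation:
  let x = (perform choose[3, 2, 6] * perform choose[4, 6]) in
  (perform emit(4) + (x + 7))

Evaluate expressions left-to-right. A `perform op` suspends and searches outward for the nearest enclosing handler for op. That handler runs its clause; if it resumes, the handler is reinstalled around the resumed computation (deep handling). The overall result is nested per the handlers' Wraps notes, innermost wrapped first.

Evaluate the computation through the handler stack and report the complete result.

Answer: [[4, 19], [4, 25], [4, 15], [4, 19], [4, 31], [4, 43]]

Evaluation trace:
choose[3, 2, 6] @ H2
  branch[0] choose=3:
    choose[4, 6] @ H2
      branch[0] choose=4:
        emit(4) @ H1 ⇒ out+=4
        H0 returns 19
        H1 returns [4, 19]
        H2 returns [[4, 19]]
      branch[1] choose=6:
        emit(4) @ H1 ⇒ out+=4
        H0 returns 25
        H1 returns [4, 25]
        H2 returns [[4, 25]]
  branch[1] choose=2:
    choose[4, 6] @ H2
      branch[0] choose=4:
        emit(4) @ H1 ⇒ out+=4
        H0 returns 15
        H1 returns [4, 15]
        H2 returns [[4, 15]]
      branch[1] choose=6:
        emit(4) @ H1 ⇒ out+=4
        H0 returns 19
        H1 returns [4, 19]
        H2 returns [[4, 19]]
  branch[2] choose=6:
    choose[4, 6] @ H2
      branch[0] choose=4:
        emit(4) @ H1 ⇒ out+=4
        H0 returns 31
        H1 returns [4, 31]
        H2 returns [[4, 31]]
      branch[1] choose=6:
        emit(4) @ H1 ⇒ out+=4
        H0 returns 43
        H1 returns [4, 43]
        H2 returns [[4, 43]]
= [[4, 19], [4, 25], [4, 15], [4, 19], [4, 31], [4, 43]]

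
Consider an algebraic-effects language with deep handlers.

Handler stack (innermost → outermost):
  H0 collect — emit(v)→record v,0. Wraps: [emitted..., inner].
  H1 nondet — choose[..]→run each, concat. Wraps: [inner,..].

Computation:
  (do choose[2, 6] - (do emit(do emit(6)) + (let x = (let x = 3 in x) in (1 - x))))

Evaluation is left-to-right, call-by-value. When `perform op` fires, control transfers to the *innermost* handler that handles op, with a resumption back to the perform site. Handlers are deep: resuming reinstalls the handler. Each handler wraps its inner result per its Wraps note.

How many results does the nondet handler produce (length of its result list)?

Answer: 2

Step-by-step:
choose[2, 6] @ H1
  branch[0] choose=2:
    emit(6) @ H0 ⇒ out+=6
    emit(0) @ H0 ⇒ out+=0
    H0 returns [6, 0, 4]
    H1 returns [[6, 0, 4]]
  branch[1] choose=6:
    emit(6) @ H0 ⇒ out+=6
    emit(0) @ H0 ⇒ out+=0
    H0 returns [6, 0, 8]
    H1 returns [[6, 0, 8]]
= [[6, 0, 4], [6, 0, 8]]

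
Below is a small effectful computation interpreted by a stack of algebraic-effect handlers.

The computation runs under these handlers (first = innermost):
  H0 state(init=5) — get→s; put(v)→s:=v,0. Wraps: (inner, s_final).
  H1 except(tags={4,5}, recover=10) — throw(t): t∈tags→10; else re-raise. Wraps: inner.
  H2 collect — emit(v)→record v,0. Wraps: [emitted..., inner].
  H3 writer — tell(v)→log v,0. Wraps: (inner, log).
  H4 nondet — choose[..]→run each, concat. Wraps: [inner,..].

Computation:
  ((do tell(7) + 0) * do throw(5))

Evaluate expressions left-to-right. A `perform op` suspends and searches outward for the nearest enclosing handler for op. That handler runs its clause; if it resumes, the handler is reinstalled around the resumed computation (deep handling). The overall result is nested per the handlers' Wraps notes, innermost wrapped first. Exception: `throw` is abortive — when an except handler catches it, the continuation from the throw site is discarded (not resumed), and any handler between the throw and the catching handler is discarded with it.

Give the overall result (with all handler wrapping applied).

Working:
tell(7) @ H3 ⇒ log+=7
throw(5) @ H1 caught ⇒ 10
H2 returns [10]
H3 returns ([10], (7))
H4 returns [([10], (7))]
= [([10], (7))]

Answer: [([10], (7))]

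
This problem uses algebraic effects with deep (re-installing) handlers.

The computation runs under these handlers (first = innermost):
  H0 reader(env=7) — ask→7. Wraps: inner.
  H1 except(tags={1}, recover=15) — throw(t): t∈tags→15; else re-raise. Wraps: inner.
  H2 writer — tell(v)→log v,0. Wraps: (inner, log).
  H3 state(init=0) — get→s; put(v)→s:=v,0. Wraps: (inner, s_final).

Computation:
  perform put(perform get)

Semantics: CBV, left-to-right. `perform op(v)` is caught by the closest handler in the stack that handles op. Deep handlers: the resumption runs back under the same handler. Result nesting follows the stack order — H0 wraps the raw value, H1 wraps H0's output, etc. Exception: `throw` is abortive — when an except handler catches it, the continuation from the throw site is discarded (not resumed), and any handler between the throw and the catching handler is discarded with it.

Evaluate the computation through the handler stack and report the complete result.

Step-by-step:
get @ H3 ⇒ 0
put(0) @ H3 ⇒ s:=0
H0 returns 0
H1 returns 0
H2 returns (0, ())
H3 returns ((0, ()), 0)
= ((0, ()), 0)

Answer: ((0, ()), 0)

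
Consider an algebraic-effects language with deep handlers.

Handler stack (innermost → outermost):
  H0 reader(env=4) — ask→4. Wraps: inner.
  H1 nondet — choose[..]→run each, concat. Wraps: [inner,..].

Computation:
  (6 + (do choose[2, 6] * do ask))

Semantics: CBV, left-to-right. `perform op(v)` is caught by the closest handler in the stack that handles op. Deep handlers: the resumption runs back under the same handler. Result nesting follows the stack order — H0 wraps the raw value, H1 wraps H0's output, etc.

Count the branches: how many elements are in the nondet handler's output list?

Answer: 2

Evaluation trace:
choose[2, 6] @ H1
  branch[0] choose=2:
    ask @ H0 ⇒ 4
    H0 returns 14
    H1 returns [14]
  branch[1] choose=6:
    ask @ H0 ⇒ 4
    H0 returns 30
    H1 returns [30]
= [14, 30]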